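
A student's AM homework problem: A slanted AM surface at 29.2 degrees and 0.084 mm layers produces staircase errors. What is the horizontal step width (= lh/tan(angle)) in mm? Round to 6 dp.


step = 0.084 / tan(29.2) = 0.1503 mm


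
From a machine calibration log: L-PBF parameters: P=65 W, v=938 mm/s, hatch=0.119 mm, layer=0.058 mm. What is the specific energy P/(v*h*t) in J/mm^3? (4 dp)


Build rate = 938 * 0.119 * 0.058 = 6.474076 mm^3/s
SE = 65 / 6.474076 = 10.04 J/mm^3


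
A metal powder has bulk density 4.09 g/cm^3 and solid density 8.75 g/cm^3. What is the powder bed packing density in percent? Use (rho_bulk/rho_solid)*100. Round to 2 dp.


Packing = (4.09/8.75)*100 = 46.74 %


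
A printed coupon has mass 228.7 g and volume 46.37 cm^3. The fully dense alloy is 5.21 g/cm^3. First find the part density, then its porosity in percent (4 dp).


rho_part = 228.7 / 46.37 = 4.93206815 g/cm^3
Porosity = (1 - 4.93206815/5.21)*100 = 5.3346 %


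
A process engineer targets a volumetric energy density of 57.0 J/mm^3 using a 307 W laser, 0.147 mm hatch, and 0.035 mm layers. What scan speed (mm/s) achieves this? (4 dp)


v = 307 / (57.0*0.147*0.035) = 1046.8348 mm/s


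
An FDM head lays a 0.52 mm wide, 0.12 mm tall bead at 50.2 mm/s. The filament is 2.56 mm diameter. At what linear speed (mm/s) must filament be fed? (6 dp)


Q = 0.52 * 0.12 * 50.2 = 3.13248 mm^3/s
A_fil = pi*(2.56/2)^2 = 5.1471854 mm^2
v_feed = 3.13248 / 5.1471854 = 0.608581 mm/s


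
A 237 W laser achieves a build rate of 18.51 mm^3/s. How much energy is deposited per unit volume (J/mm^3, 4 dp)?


SE = 237 / 18.51 = 12.8039 J/mm^3


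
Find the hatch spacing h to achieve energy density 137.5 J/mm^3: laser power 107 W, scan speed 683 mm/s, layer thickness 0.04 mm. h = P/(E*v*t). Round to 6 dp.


h = 107 / (137.5*683*0.04) = 0.028484 mm


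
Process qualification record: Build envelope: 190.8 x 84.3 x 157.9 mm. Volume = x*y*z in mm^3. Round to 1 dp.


V = 190.8 * 84.3 * 157.9 = 2539733.1 mm^3


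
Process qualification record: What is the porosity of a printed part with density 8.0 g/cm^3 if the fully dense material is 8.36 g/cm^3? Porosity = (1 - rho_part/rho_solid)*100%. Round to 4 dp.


Porosity = (1-8.0/8.36)*100 = 4.3062 %


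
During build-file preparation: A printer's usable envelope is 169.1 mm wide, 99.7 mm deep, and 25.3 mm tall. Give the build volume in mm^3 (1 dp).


V = 169.1 * 99.7 * 25.3 = 426539.5 mm^3


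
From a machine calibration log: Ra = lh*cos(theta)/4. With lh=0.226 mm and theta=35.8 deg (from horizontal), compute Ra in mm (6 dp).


Ra = 0.226 * cos(35.8) / 4 = 0.045825 mm


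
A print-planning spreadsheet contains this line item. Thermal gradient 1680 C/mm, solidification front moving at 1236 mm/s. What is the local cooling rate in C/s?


CR = 1680 * 1236 = 2076480 C/s


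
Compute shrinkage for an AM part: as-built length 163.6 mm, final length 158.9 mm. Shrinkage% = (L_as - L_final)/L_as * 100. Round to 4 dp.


Shrinkage = ((163.6-158.9)/163.6)*100 = 2.8729 %


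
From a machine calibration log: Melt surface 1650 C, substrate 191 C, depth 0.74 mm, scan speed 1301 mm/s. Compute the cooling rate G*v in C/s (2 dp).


G = (1650-191)/0.74 = 1971.62162162 C/mm
CR = 1971.62162162 * 1301 = 2565079.73 C/s


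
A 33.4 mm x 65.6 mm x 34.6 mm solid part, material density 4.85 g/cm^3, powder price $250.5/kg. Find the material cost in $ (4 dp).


V = 33.4 * 65.6 * 34.6 = 75809.984 mm^3 = 75.809984 cm^3
Mass = 75.809984 * 4.85 / 1000 = 0.36767842 kg
Cost = 0.36767842 * 250.5 = 92.1034 $


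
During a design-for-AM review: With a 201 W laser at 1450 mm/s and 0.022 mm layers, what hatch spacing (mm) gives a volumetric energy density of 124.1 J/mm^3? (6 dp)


h = 201 / (124.1*1450*0.022) = 0.050773 mm


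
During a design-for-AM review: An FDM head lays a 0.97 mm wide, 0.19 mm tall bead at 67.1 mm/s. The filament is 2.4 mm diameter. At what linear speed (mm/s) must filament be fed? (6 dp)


Q = 0.97 * 0.19 * 67.1 = 12.36653 mm^3/s
A_fil = pi*(2.4/2)^2 = 4.52389342 mm^2
v_feed = 12.36653 / 4.52389342 = 2.733603 mm/s


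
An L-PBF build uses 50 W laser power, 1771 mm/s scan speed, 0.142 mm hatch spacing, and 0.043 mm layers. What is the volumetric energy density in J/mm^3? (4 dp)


E = 50 / (1771*0.142*0.043) = 4.6238 J/mm^3


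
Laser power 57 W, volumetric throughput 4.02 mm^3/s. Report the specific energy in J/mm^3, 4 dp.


SE = 57 / 4.02 = 14.1791 J/mm^3


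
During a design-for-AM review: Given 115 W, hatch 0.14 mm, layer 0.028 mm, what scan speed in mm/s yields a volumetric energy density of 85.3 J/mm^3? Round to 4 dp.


v = 115 / (85.3*0.14*0.028) = 343.9242 mm/s


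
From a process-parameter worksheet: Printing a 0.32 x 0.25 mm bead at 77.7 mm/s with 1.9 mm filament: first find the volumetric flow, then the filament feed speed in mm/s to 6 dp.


Q = 0.32 * 0.25 * 77.7 = 6.216 mm^3/s
A_fil = pi*(1.9/2)^2 = 2.83528737 mm^2
v_feed = 6.216 / 2.83528737 = 2.19237 mm/s


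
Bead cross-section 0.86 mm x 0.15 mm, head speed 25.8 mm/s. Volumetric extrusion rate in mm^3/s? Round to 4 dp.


Rate = 0.86 * 0.15 * 25.8 = 3.3282 mm^3/s


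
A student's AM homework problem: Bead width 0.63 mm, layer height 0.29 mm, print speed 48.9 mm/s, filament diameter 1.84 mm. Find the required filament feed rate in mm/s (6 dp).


Q = 0.63 * 0.29 * 48.9 = 8.93403 mm^3/s
A_fil = pi*(1.84/2)^2 = 2.65904402 mm^2
v_feed = 8.93403 / 2.65904402 = 3.359865 mm/s


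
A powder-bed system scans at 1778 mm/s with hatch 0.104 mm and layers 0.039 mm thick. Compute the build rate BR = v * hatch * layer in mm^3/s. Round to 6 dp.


Rate = 1778 * 0.104 * 0.039 = 7.211568 mm^3/s


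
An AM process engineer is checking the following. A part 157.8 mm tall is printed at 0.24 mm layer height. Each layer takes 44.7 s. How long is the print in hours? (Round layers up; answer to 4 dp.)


Layers = ceil(157.8/0.24) = 658
t = 658 * 44.7 / 3600 = 8.1702 hrs


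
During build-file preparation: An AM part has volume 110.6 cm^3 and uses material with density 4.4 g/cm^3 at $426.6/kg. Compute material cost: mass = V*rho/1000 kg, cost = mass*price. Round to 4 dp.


Mass = 110.6*4.4/1000 = 0.48664 kg
Cost = 0.48664 * 426.6 = 207.6006 $


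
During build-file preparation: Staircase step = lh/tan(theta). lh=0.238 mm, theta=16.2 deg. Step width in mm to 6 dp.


step = 0.238 / tan(16.2) = 0.819201 mm


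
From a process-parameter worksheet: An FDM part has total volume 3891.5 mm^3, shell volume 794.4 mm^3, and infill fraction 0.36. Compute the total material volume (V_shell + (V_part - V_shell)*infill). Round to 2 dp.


V_infill = (3891.5 - 794.4) * 0.36 = 1114.96
V_total = 794.4 + 1114.96 = 1909.36 mm^3


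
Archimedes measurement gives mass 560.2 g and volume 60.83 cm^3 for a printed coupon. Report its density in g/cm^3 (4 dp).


rho = 560.2 / 60.83 = 9.2093 g/cm^3


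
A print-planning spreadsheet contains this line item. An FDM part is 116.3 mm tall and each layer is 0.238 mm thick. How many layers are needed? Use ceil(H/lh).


Layers = ceil(116.3/0.238) = 489


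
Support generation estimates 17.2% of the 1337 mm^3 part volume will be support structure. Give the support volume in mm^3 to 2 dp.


V_support = 1337 * 0.172 = 229.96 mm^3


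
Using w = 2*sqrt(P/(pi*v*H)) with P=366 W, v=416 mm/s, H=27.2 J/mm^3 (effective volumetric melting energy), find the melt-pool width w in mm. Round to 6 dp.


w = 2*sqrt(366/(pi*416*27.2)) = 0.202939 mm


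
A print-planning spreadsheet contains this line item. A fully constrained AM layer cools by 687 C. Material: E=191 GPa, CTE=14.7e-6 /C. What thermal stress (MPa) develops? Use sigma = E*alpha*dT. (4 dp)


sigma = 191*1000 * 14.7e-6 * 687 = 1928.8899 MPa


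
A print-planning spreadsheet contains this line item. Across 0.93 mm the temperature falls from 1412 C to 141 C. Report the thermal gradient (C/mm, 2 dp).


G = (1412-141)/0.93 = 1366.67 C/mm


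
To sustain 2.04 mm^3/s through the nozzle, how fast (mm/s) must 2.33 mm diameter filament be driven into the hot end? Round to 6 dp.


A = pi*(2.33/2)^2 = 4.263848
v = 2.04 / 4.263848 = 0.478441 mm/s


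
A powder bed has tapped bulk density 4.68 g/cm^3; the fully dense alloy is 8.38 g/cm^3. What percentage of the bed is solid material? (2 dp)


Packing = (4.68/8.38)*100 = 55.85 %


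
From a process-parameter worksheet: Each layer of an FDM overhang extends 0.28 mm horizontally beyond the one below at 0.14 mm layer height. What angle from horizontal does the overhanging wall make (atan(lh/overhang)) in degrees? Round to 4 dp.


angle = atan(0.14/0.28) = 26.5651 degrees


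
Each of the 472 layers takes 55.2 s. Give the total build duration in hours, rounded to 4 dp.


t = 472 * 55.2 / 3600 = 7.2373 hrs


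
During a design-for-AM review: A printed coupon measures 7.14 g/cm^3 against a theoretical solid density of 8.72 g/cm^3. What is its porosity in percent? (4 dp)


Porosity = (1-7.14/8.72)*100 = 18.1193 %


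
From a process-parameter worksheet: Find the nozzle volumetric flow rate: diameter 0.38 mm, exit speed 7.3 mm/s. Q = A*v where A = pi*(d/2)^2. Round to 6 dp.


A = pi*(0.38/2)^2 = 0.11341149 mm^2
Q = 0.11341149 * 7.3 = 0.827904 mm^3/s


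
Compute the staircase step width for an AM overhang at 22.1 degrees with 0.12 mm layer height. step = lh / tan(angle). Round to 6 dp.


step = 0.12 / tan(22.1) = 0.295524 mm


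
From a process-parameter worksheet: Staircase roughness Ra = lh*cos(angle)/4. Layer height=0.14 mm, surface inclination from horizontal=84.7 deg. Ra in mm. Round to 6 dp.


Ra = 0.14 * cos(84.7) / 4 = 0.003233 mm


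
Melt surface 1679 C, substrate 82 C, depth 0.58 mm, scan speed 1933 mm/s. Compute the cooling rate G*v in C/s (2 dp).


G = (1679-82)/0.58 = 2753.44827586 C/mm
CR = 2753.44827586 * 1933 = 5322415.52 C/s


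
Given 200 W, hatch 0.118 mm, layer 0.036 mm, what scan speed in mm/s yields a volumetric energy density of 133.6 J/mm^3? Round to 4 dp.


v = 200 / (133.6*0.118*0.036) = 352.4025 mm/s


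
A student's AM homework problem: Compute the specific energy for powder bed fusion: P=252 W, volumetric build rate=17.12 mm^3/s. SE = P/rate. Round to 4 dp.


SE = 252 / 17.12 = 14.7196 J/mm^3


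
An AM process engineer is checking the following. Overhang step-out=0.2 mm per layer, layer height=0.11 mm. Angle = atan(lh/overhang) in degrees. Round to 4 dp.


angle = atan(0.11/0.2) = 28.8108 degrees


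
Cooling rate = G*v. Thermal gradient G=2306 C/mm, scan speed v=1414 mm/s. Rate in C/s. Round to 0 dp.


CR = 2306 * 1414 = 3260684 C/s


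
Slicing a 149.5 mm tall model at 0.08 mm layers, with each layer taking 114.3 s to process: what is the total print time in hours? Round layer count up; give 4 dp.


Layers = ceil(149.5/0.08) = 1869
t = 1869 * 114.3 / 3600 = 59.3408 hrs


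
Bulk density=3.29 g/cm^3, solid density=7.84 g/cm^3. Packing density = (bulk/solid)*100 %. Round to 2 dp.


Packing = (3.29/7.84)*100 = 41.96 %


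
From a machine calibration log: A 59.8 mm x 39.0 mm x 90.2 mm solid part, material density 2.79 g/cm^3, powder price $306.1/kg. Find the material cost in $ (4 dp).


V = 59.8 * 39.0 * 90.2 = 210364.44 mm^3 = 210.36444 cm^3
Mass = 210.36444 * 2.79 / 1000 = 0.58691679 kg
Cost = 0.58691679 * 306.1 = 179.6552 $


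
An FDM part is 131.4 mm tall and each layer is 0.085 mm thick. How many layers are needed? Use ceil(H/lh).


Layers = ceil(131.4/0.085) = 1546


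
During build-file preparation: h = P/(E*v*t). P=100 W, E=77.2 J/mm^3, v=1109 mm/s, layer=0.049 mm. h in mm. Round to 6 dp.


h = 100 / (77.2*1109*0.049) = 0.023837 mm


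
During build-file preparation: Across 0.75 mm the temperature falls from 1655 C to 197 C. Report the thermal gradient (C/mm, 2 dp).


G = (1655-197)/0.75 = 1944.0 C/mm


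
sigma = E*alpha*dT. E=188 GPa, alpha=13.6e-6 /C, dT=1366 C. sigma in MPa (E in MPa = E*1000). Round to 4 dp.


sigma = 188*1000 * 13.6e-6 * 1366 = 3492.5888 MPa


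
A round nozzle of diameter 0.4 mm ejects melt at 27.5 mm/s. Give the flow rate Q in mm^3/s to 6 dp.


A = pi*(0.4/2)^2 = 0.12566371 mm^2
Q = 0.12566371 * 27.5 = 3.455752 mm^3/s


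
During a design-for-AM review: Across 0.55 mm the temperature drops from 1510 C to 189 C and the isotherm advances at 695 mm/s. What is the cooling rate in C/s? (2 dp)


G = (1510-189)/0.55 = 2401.81818182 C/mm
CR = 2401.81818182 * 695 = 1669263.64 C/s


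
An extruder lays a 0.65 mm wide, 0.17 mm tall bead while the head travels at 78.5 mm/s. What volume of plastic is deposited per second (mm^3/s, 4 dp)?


Rate = 0.65 * 0.17 * 78.5 = 8.6743 mm^3/s


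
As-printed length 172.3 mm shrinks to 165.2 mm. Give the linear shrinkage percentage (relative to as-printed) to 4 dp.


Shrinkage = ((172.3-165.2)/172.3)*100 = 4.1207 %


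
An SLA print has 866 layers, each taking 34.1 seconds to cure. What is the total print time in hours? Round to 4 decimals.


t = 866 * 34.1 / 3600 = 8.2029 hrs


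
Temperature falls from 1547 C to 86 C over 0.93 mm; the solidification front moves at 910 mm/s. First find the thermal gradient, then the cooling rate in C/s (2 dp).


G = (1547-86)/0.93 = 1570.96774194 C/mm
CR = 1570.96774194 * 910 = 1429580.65 C/s


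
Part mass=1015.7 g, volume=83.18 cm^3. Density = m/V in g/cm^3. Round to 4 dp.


rho = 1015.7 / 83.18 = 12.2109 g/cm^3


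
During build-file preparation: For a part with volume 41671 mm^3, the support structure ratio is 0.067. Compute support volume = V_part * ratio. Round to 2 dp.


V_support = 41671 * 0.067 = 2791.96 mm^3


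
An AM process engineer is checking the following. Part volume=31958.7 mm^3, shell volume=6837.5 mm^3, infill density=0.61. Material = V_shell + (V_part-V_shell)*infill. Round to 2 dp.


V_infill = (31958.7 - 6837.5) * 0.61 = 15323.93
V_total = 6837.5 + 15323.93 = 22161.43 mm^3


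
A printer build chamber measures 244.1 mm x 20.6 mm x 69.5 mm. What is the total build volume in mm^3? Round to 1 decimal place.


V = 244.1 * 20.6 * 69.5 = 349478.0 mm^3


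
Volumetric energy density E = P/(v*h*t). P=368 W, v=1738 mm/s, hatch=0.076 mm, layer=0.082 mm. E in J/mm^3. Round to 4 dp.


E = 368 / (1738*0.076*0.082) = 33.9759 J/mm^3


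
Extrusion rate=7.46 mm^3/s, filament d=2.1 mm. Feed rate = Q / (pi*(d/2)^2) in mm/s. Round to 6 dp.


A = pi*(2.1/2)^2 = 3.463606
v = 7.46 / 3.463606 = 2.153825 mm/s


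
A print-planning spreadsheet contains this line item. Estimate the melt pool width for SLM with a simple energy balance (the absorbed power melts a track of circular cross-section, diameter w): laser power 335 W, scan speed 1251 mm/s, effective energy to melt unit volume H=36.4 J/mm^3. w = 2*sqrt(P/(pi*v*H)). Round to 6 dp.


w = 2*sqrt(335/(pi*1251*36.4)) = 0.096783 mm


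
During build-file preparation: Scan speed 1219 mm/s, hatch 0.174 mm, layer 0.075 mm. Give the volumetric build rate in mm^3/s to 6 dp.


Rate = 1219 * 0.174 * 0.075 = 15.90795 mm^3/s


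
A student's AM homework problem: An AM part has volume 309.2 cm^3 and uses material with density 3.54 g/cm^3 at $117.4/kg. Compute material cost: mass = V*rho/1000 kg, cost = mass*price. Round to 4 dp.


Mass = 309.2*3.54/1000 = 1.094568 kg
Cost = 1.094568 * 117.4 = 128.5023 $


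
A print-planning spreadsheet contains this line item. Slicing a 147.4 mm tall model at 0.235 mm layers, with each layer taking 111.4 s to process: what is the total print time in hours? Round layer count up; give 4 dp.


Layers = ceil(147.4/0.235) = 628
t = 628 * 111.4 / 3600 = 19.4331 hrs


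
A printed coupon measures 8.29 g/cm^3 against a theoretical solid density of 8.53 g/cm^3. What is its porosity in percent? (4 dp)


Porosity = (1-8.29/8.53)*100 = 2.8136 %


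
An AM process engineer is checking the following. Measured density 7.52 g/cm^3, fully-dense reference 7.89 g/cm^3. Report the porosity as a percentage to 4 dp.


Porosity = (1-7.52/7.89)*100 = 4.6895 %


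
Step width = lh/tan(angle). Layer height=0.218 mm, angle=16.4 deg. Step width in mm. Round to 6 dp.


step = 0.218 / tan(16.4) = 0.7407 mm


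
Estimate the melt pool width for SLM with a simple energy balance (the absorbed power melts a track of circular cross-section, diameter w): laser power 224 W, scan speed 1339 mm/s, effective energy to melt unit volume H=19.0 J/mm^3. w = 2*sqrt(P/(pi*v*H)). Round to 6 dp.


w = 2*sqrt(224/(pi*1339*19.0)) = 0.10588 mm


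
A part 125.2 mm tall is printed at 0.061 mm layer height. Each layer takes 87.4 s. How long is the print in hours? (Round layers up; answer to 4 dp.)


Layers = ceil(125.2/0.061) = 2053
t = 2053 * 87.4 / 3600 = 49.8423 hrs


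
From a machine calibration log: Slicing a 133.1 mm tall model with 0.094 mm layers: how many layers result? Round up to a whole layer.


Layers = ceil(133.1/0.094) = 1416


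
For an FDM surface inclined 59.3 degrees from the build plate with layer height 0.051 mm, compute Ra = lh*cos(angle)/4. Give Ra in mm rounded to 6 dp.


Ra = 0.051 * cos(59.3) / 4 = 0.006509 mm


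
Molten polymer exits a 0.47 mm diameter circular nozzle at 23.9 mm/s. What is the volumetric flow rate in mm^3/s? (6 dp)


A = pi*(0.47/2)^2 = 0.17349445 mm^2
Q = 0.17349445 * 23.9 = 4.146517 mm^3/s


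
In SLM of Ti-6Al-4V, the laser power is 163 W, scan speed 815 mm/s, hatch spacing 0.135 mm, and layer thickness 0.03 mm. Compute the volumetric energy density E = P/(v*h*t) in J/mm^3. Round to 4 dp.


E = 163 / (815*0.135*0.03) = 49.3827 J/mm^3


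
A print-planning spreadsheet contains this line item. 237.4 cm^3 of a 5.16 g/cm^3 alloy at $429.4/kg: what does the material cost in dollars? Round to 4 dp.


Mass = 237.4*5.16/1000 = 1.224984 kg
Cost = 1.224984 * 429.4 = 526.0081 $


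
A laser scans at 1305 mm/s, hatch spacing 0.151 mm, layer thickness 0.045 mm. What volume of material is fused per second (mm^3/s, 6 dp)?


Rate = 1305 * 0.151 * 0.045 = 8.867475 mm^3/s


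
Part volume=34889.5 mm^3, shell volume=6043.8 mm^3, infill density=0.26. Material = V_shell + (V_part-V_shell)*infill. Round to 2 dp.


V_infill = (34889.5 - 6043.8) * 0.26 = 7499.88
V_total = 6043.8 + 7499.88 = 13543.68 mm^3


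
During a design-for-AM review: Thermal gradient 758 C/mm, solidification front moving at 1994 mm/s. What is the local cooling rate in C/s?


CR = 758 * 1994 = 1511452 C/s


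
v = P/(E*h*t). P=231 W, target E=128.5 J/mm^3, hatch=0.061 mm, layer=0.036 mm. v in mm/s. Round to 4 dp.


v = 231 / (128.5*0.061*0.036) = 818.609 mm/s


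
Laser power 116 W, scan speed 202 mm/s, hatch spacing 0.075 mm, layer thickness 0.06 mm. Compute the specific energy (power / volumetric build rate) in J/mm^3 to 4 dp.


Build rate = 202 * 0.075 * 0.06 = 0.909 mm^3/s
SE = 116 / 0.909 = 127.6128 J/mm^3


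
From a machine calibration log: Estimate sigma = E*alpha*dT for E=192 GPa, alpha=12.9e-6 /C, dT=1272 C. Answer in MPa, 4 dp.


sigma = 192*1000 * 12.9e-6 * 1272 = 3150.4896 MPa


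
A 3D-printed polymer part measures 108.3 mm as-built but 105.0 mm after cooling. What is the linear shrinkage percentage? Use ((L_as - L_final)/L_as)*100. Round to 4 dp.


Shrinkage = ((108.3-105.0)/108.3)*100 = 3.0471 %


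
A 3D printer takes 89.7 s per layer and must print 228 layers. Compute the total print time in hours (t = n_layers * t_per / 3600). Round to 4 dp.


t = 228 * 89.7 / 3600 = 5.681 hrs


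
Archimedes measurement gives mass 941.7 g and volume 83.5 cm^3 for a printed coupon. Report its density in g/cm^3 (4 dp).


rho = 941.7 / 83.5 = 11.2778 g/cm^3


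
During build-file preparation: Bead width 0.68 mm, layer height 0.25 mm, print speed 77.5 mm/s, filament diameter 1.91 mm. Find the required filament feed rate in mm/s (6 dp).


Q = 0.68 * 0.25 * 77.5 = 13.175 mm^3/s
A_fil = pi*(1.91/2)^2 = 2.86521104 mm^2
v_feed = 13.175 / 2.86521104 = 4.598265 mm/s


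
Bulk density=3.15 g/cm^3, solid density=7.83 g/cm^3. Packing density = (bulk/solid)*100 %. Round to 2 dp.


Packing = (3.15/7.83)*100 = 40.23 %


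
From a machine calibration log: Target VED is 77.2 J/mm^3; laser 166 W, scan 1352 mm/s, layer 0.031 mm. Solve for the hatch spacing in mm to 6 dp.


h = 166 / (77.2*1352*0.031) = 0.051304 mm


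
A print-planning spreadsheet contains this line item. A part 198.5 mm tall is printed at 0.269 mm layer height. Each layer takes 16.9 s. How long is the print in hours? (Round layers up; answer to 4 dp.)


Layers = ceil(198.5/0.269) = 738
t = 738 * 16.9 / 3600 = 3.4645 hrs


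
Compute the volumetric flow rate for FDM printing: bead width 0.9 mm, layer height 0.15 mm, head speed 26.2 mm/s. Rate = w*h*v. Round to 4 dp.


Rate = 0.9 * 0.15 * 26.2 = 3.537 mm^3/s


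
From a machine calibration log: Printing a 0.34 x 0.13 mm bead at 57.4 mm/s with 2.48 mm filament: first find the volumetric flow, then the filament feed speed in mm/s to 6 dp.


Q = 0.34 * 0.13 * 57.4 = 2.53708 mm^3/s
A_fil = pi*(2.48/2)^2 = 4.83051286 mm^2
v_feed = 2.53708 / 4.83051286 = 0.52522 mm/s


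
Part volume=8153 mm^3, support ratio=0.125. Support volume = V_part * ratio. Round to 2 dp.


V_support = 8153 * 0.125 = 1019.13 mm^3


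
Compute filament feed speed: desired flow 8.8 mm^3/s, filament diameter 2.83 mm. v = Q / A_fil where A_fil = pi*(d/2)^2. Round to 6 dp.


A = pi*(2.83/2)^2 = 6.290175
v = 8.8 / 6.290175 = 1.399007 mm/s


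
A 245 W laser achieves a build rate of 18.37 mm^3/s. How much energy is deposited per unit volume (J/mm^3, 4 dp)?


SE = 245 / 18.37 = 13.337 J/mm^3


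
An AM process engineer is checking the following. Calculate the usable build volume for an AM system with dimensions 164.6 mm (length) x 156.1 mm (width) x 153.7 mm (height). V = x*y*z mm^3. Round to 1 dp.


V = 164.6 * 156.1 * 153.7 = 3949177.0 mm^3


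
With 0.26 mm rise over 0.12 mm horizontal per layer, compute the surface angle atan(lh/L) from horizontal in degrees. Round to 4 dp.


angle = atan(0.26/0.12) = 65.2249 degrees


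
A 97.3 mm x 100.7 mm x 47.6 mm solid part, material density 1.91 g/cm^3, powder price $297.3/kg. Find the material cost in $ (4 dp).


V = 97.3 * 100.7 * 47.6 = 466390.036 mm^3 = 466.390036 cm^3
Mass = 466.390036 * 1.91 / 1000 = 0.89080497 kg
Cost = 0.89080497 * 297.3 = 264.8363 $


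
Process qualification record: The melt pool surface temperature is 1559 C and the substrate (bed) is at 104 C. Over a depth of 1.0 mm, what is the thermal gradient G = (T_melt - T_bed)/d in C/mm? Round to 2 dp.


G = (1559-104)/1.0 = 1455.0 C/mm


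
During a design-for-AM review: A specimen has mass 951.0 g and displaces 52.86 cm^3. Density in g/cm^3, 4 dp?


rho = 951.0 / 52.86 = 17.9909 g/cm^3


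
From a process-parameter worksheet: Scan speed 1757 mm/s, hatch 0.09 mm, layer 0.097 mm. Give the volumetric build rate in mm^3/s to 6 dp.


Rate = 1757 * 0.09 * 0.097 = 15.33861 mm^3/s


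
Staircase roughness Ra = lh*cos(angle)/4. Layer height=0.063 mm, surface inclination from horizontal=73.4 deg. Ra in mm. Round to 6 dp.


Ra = 0.063 * cos(73.4) / 4 = 0.0045 mm


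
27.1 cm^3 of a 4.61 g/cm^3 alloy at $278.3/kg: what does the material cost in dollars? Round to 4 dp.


Mass = 27.1*4.61/1000 = 0.124931 kg
Cost = 0.124931 * 278.3 = 34.7683 $


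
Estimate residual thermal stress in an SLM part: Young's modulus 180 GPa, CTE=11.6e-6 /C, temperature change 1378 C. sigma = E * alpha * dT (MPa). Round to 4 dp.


sigma = 180*1000 * 11.6e-6 * 1378 = 2877.264 MPa


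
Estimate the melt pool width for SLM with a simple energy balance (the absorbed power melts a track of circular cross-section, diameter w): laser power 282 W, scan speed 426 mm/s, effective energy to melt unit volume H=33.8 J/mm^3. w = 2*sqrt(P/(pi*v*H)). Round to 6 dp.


w = 2*sqrt(282/(pi*426*33.8)) = 0.157912 mm


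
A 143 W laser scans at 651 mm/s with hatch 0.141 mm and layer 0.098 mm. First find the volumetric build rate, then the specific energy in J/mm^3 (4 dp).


Build rate = 651 * 0.141 * 0.098 = 8.995518 mm^3/s
SE = 143 / 8.995518 = 15.8968 J/mm^3


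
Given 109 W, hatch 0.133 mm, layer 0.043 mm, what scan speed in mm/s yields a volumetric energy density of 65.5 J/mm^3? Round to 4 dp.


v = 109 / (65.5*0.133*0.043) = 290.9813 mm/s


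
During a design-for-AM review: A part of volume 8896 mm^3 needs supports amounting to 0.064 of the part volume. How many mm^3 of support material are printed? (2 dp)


V_support = 8896 * 0.064 = 569.34 mm^3


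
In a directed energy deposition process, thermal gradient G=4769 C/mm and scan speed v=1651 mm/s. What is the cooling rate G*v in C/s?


CR = 4769 * 1651 = 7873619 C/s


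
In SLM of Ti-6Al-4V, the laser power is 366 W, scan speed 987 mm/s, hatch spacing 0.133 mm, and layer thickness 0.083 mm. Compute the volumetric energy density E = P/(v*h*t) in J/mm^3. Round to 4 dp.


E = 366 / (987*0.133*0.083) = 33.5919 J/mm^3


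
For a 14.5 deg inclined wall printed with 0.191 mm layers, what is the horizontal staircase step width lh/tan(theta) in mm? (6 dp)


step = 0.191 / tan(14.5) = 0.738542 mm


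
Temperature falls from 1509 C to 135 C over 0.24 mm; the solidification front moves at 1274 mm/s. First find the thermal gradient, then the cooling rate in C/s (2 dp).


G = (1509-135)/0.24 = 5725.0 C/mm
CR = 5725.0 * 1274 = 7293650.0 C/s


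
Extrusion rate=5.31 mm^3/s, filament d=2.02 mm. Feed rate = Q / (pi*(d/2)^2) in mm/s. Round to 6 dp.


A = pi*(2.02/2)^2 = 3.204739
v = 5.31 / 3.204739 = 1.656921 mm/s


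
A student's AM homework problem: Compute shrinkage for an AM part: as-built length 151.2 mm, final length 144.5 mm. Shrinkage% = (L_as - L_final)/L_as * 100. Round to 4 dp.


Shrinkage = ((151.2-144.5)/151.2)*100 = 4.4312 %


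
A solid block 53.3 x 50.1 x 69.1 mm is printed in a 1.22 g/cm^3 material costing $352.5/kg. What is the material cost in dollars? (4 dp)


V = 53.3 * 50.1 * 69.1 = 184519.803 mm^3 = 184.519803 cm^3
Mass = 184.519803 * 1.22 / 1000 = 0.22511416 kg
Cost = 0.22511416 * 352.5 = 79.3527 $


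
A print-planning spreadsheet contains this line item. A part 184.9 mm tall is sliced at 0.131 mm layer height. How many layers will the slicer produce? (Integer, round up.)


Layers = ceil(184.9/0.131) = 1412


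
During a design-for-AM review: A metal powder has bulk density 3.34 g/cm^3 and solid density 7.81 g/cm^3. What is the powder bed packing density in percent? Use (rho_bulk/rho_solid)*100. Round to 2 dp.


Packing = (3.34/7.81)*100 = 42.77 %


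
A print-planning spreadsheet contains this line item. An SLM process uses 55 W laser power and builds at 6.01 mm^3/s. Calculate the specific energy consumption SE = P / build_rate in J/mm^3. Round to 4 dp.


SE = 55 / 6.01 = 9.1514 J/mm^3


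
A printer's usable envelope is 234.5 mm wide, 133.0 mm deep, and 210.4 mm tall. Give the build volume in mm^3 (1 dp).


V = 234.5 * 133.0 * 210.4 = 6562060.4 mm^3


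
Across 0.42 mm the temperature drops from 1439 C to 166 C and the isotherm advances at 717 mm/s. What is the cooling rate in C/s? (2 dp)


G = (1439-166)/0.42 = 3030.95238095 C/mm
CR = 3030.95238095 * 717 = 2173192.86 C/s


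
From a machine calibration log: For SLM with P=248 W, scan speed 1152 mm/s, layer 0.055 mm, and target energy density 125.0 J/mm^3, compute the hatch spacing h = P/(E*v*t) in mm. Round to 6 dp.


h = 248 / (125.0*1152*0.055) = 0.031313 mm


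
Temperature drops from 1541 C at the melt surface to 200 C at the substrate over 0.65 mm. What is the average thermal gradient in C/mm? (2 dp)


G = (1541-200)/0.65 = 2063.08 C/mm


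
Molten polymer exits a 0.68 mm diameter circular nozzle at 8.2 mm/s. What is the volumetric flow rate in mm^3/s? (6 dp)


A = pi*(0.68/2)^2 = 0.36316811 mm^2
Q = 0.36316811 * 8.2 = 2.977979 mm^3/s


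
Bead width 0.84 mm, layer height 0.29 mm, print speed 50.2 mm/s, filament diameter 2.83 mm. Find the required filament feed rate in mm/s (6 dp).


Q = 0.84 * 0.29 * 50.2 = 12.22872 mm^3/s
A_fil = pi*(2.83/2)^2 = 6.29017535 mm^2
v_feed = 12.22872 / 6.29017535 = 1.944098 mm/s


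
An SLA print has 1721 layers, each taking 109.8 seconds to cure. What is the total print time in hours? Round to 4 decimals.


t = 1721 * 109.8 / 3600 = 52.4905 hrs


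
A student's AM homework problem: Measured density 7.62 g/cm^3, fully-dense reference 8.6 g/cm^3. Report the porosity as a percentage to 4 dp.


Porosity = (1-7.62/8.6)*100 = 11.3953 %


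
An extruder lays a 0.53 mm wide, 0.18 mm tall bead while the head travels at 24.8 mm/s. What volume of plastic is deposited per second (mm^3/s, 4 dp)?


Rate = 0.53 * 0.18 * 24.8 = 2.3659 mm^3/s


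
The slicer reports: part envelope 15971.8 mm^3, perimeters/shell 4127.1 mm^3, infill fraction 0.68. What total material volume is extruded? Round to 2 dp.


V_infill = (15971.8 - 4127.1) * 0.68 = 8054.4
V_total = 4127.1 + 8054.4 = 12181.5 mm^3


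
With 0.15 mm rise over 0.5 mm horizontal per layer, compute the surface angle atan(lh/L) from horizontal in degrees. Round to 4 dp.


angle = atan(0.15/0.5) = 16.6992 degrees


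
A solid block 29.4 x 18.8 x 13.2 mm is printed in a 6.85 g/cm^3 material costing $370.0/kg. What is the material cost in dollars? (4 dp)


V = 29.4 * 18.8 * 13.2 = 7295.904 mm^3 = 7.295904 cm^3
Mass = 7.295904 * 6.85 / 1000 = 0.04997694 kg
Cost = 0.04997694 * 370.0 = 18.4915 $


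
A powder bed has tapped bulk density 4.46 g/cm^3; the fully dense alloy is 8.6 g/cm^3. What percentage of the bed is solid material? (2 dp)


Packing = (4.46/8.6)*100 = 51.86 %


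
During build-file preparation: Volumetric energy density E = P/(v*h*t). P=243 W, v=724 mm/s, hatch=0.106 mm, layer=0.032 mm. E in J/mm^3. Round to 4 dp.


E = 243 / (724*0.106*0.032) = 98.9491 J/mm^3


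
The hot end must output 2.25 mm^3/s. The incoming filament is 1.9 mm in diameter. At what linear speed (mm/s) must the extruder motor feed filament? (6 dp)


A = pi*(1.9/2)^2 = 2.835287
v = 2.25 / 2.835287 = 0.79357 mm/s


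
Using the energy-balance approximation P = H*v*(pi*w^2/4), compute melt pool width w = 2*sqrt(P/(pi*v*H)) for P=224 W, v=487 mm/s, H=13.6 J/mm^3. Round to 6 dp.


w = 2*sqrt(224/(pi*487*13.6)) = 0.207513 mm


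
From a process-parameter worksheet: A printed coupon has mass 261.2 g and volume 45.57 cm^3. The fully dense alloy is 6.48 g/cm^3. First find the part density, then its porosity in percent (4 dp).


rho_part = 261.2 / 45.57 = 5.73184112 g/cm^3
Porosity = (1 - 5.73184112/6.48)*100 = 11.5457 %


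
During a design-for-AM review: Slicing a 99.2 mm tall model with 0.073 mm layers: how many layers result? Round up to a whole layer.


Layers = ceil(99.2/0.073) = 1359


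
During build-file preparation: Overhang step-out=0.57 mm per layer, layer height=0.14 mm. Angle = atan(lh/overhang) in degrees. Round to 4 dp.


angle = atan(0.14/0.57) = 13.7995 degrees


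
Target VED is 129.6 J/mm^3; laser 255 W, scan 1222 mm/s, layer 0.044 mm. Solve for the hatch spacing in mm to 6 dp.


h = 255 / (129.6*1222*0.044) = 0.036594 mm


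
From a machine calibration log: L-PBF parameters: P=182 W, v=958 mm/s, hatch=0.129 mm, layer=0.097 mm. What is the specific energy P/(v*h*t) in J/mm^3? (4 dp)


Build rate = 958 * 0.129 * 0.097 = 11.987454 mm^3/s
SE = 182 / 11.987454 = 15.1825 J/mm^3


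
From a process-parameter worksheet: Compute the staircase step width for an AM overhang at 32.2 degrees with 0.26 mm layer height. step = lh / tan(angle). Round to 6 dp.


step = 0.26 / tan(32.2) = 0.412873 mm


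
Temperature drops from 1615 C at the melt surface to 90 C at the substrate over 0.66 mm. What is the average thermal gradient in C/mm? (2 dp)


G = (1615-90)/0.66 = 2310.61 C/mm


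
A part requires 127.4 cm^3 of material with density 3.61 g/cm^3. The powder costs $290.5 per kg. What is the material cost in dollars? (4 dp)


Mass = 127.4*3.61/1000 = 0.459914 kg
Cost = 0.459914 * 290.5 = 133.605 $


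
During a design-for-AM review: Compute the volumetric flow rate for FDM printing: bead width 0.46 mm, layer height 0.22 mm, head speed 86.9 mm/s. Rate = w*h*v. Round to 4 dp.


Rate = 0.46 * 0.22 * 86.9 = 8.7943 mm^3/s


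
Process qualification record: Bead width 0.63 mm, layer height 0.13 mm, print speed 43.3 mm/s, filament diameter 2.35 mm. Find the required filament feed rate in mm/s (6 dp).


Q = 0.63 * 0.13 * 43.3 = 3.54627 mm^3/s
A_fil = pi*(2.35/2)^2 = 4.33736136 mm^2
v_feed = 3.54627 / 4.33736136 = 0.81761 mm/s


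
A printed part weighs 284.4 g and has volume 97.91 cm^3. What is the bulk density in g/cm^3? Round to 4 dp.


rho = 284.4 / 97.91 = 2.9047 g/cm^3


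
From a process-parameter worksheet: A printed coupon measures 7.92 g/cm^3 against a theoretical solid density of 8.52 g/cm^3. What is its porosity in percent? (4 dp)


Porosity = (1-7.92/8.52)*100 = 7.0423 %


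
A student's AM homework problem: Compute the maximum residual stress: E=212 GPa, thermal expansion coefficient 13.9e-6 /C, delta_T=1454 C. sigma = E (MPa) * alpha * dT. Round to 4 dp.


sigma = 212*1000 * 13.9e-6 * 1454 = 4284.6472 MPa


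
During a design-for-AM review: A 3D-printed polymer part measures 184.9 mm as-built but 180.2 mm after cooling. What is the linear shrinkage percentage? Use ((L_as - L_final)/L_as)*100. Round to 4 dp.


Shrinkage = ((184.9-180.2)/184.9)*100 = 2.5419 %


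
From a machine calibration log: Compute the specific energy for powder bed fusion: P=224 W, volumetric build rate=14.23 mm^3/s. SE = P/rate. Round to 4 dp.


SE = 224 / 14.23 = 15.7414 J/mm^3


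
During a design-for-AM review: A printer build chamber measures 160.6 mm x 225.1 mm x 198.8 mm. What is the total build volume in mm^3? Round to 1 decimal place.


V = 160.6 * 225.1 * 198.8 = 7186830.7 mm^3


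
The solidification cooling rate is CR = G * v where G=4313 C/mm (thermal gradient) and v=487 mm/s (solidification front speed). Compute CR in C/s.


CR = 4313 * 487 = 2100431 C/s


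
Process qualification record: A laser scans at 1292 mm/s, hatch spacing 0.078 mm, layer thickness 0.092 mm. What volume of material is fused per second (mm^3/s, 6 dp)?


Rate = 1292 * 0.078 * 0.092 = 9.271392 mm^3/s


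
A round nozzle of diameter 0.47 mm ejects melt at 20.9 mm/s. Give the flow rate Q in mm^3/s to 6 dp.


A = pi*(0.47/2)^2 = 0.17349445 mm^2
Q = 0.17349445 * 20.9 = 3.626034 mm^3/s


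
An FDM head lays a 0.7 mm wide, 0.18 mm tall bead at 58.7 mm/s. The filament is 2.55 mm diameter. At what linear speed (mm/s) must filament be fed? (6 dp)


Q = 0.7 * 0.18 * 58.7 = 7.3962 mm^3/s
A_fil = pi*(2.55/2)^2 = 5.10705156 mm^2
v_feed = 7.3962 / 5.10705156 = 1.448233 mm/s


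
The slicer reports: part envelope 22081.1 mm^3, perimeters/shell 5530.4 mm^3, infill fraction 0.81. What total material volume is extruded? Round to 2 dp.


V_infill = (22081.1 - 5530.4) * 0.81 = 13406.07
V_total = 5530.4 + 13406.07 = 18936.47 mm^3


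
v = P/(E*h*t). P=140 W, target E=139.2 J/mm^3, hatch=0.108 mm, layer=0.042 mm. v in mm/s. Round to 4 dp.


v = 140 / (139.2*0.108*0.042) = 221.7256 mm/s


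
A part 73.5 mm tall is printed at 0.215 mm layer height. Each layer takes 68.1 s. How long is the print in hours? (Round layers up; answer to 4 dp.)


Layers = ceil(73.5/0.215) = 342
t = 342 * 68.1 / 3600 = 6.4695 hrs


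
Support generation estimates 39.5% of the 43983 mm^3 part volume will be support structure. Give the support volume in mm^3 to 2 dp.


V_support = 43983 * 0.395 = 17373.29 mm^3


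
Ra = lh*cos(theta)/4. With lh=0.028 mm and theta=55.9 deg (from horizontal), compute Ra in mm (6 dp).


Ra = 0.028 * cos(55.9) / 4 = 0.003924 mm


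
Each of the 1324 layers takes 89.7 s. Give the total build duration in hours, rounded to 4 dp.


t = 1324 * 89.7 / 3600 = 32.9897 hrs


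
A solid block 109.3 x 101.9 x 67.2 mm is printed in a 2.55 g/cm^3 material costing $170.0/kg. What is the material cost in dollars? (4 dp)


V = 109.3 * 101.9 * 67.2 = 748451.424 mm^3 = 748.451424 cm^3
Mass = 748.451424 * 2.55 / 1000 = 1.90855113 kg
Cost = 1.90855113 * 170.0 = 324.4537 $


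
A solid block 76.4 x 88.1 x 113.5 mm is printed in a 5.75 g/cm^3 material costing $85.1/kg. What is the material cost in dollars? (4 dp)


V = 76.4 * 88.1 * 113.5 = 763950.34 mm^3 = 763.95034 cm^3
Mass = 763.95034 * 5.75 / 1000 = 4.39271446 kg
Cost = 4.39271446 * 85.1 = 373.82 $


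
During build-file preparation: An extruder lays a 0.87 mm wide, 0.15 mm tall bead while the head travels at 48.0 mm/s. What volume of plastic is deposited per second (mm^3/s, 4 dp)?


Rate = 0.87 * 0.15 * 48.0 = 6.264 mm^3/s


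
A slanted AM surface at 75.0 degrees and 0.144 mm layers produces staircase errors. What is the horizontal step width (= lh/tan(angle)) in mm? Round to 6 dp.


step = 0.144 / tan(75.0) = 0.038585 mm


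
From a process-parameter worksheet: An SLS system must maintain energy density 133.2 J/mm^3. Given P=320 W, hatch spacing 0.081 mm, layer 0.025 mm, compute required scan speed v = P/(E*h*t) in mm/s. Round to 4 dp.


v = 320 / (133.2*0.081*0.025) = 1186.3716 mm/s


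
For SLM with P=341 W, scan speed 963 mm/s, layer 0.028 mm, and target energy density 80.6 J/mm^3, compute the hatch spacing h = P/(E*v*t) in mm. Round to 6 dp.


h = 341 / (80.6*963*0.028) = 0.156904 mm


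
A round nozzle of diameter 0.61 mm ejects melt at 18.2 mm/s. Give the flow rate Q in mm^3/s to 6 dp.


A = pi*(0.61/2)^2 = 0.29224666 mm^2
Q = 0.29224666 * 18.2 = 5.318889 mm^3/s


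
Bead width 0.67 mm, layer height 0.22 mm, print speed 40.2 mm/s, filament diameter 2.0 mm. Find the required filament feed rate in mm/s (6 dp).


Q = 0.67 * 0.22 * 40.2 = 5.92548 mm^3/s
A_fil = pi*(2.0/2)^2 = 3.14159265 mm^2
v_feed = 5.92548 / 3.14159265 = 1.886139 mm/s


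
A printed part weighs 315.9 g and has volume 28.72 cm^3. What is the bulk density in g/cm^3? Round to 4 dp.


rho = 315.9 / 28.72 = 10.9993 g/cm^3


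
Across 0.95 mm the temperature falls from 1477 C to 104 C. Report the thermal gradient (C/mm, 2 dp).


G = (1477-104)/0.95 = 1445.26 C/mm


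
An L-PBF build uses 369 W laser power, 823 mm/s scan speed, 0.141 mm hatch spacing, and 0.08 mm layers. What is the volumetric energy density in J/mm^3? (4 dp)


E = 369 / (823*0.141*0.08) = 39.7482 J/mm^3


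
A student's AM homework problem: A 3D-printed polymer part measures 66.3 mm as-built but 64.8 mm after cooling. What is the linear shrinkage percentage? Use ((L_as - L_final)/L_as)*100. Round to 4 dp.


Shrinkage = ((66.3-64.8)/66.3)*100 = 2.2624 %


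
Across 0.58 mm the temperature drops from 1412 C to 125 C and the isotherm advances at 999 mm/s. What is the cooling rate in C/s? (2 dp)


G = (1412-125)/0.58 = 2218.96551724 C/mm
CR = 2218.96551724 * 999 = 2216746.55 C/s


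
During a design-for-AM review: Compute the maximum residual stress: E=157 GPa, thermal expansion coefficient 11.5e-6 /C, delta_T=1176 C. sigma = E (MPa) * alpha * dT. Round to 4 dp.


sigma = 157*1000 * 11.5e-6 * 1176 = 2123.268 MPa


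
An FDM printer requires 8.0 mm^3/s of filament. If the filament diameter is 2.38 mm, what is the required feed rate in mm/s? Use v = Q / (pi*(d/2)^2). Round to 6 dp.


A = pi*(2.38/2)^2 = 4.448809
v = 8.0 / 4.448809 = 1.798234 mm/s


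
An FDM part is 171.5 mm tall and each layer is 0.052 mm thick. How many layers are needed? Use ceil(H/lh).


Layers = ceil(171.5/0.052) = 3299
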